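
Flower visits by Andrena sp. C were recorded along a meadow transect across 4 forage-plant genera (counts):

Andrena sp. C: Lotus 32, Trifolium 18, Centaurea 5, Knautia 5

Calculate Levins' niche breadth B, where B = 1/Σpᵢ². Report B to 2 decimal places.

2.58

Proportions for Andrena sp. C (n=60): 32/60=0.5333, 18/60=0.3000, 5/60=0.0833, 5/60=0.0833
Σpᵢ² = 0.5333² + 0.3000² + 0.0833² + 0.0833² = 0.284409 + 0.090000 + 0.006939 + 0.006939 = 0.388287
B = 1 / 0.388287 = 2.5754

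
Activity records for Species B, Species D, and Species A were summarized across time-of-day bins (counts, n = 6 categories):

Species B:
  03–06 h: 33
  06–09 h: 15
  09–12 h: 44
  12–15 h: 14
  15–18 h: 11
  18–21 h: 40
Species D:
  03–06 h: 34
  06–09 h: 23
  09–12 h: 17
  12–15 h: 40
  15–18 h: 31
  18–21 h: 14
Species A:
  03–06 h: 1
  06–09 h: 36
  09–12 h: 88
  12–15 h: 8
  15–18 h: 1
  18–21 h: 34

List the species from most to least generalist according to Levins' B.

Proportions for Species B (n=157): 33/157=0.2102, 15/157=0.0955, 44/157=0.2803, 14/157=0.0892, 11/157=0.0701, 40/157=0.2548
Proportions for Species D (n=159): 34/159=0.2138, 23/159=0.1447, 17/159=0.1069, 40/159=0.2516, 31/159=0.1950, 14/159=0.0881
Proportions for Species A (n=168): 1/168=0.0060, 36/168=0.2143, 88/168=0.5238, 8/168=0.0476, 1/168=0.0060, 34/168=0.2024
Σp_Bᵢ² = 0.2102² + 0.0955² + 0.2803² + 0.0892² + 0.0701² + 0.2548² = 0.044184 + 0.009120 + 0.078568 + 0.007957 + 0.004914 + 0.064923 = 0.209666
B_B = 1 / 0.209666 = 4.7695
Σp_Dᵢ² = 0.2138² + 0.1447² + 0.1069² + 0.2516² + 0.1950² + 0.0881² = 0.045710 + 0.020938 + 0.011428 + 0.063303 + 0.038025 + 0.007762 = 0.187166
B_D = 1 / 0.187166 = 5.3429
Σp_Aᵢ² = 0.0060² + 0.2143² + 0.5238² + 0.0476² + 0.0060² + 0.2024² = 0.000036 + 0.045924 + 0.274366 + 0.002266 + 0.000036 + 0.040966 = 0.363594
B_A = 1 / 0.363594 = 2.7503
Ranking by B (broadest → narrowest): Species D (5.34) > Species B (4.77) > Species A (2.75)

Species D > Species B > Species A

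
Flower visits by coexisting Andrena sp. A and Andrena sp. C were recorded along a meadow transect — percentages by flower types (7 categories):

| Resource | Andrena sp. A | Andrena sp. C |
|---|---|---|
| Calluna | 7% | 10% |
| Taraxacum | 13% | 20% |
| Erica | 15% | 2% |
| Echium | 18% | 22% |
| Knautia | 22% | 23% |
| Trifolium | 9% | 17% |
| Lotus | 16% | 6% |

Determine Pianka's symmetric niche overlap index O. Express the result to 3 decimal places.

0.883

Convert percentages to proportions (divide by 100).
Σ p₁ᵢp₂ᵢ = 0.0070 + 0.0260 + 0.0030 + 0.0396 + 0.0506 + 0.0153 + 0.0096 = 0.1511
Σp_1ᵢ² = 0.07² + 0.13² + 0.15² + 0.18² + 0.22² + 0.09² + 0.16² = 0.0049 + 0.0169 + 0.0225 + 0.0324 + 0.0484 + 0.0081 + 0.0256 = 0.1588
Σp_2ᵢ² = 0.10² + 0.20² + 0.02² + 0.22² + 0.23² + 0.17² + 0.06² = 0.0100 + 0.0400 + 0.0004 + 0.0484 + 0.0529 + 0.0289 + 0.0036 = 0.1842
O = 0.1511 / √(0.1588 × 0.1842) = 0.1511 / 0.171029 = 0.88348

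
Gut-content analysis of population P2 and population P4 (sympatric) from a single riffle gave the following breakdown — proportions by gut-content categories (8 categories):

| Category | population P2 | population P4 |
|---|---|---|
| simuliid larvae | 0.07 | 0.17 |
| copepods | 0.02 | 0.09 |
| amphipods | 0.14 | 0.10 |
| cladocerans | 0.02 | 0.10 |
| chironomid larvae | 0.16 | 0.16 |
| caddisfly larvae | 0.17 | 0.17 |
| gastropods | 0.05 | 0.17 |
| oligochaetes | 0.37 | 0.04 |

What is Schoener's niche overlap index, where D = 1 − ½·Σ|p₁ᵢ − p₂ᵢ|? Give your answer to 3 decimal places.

0.630

Σ|p₁ᵢ − p₂ᵢ| = 0.10 + 0.07 + 0.04 + 0.08 + 0.00 + 0.00 + 0.12 + 0.33 = 0.74
D = 1 − ½ × 0.74 = 1 − 0.370 = 0.63000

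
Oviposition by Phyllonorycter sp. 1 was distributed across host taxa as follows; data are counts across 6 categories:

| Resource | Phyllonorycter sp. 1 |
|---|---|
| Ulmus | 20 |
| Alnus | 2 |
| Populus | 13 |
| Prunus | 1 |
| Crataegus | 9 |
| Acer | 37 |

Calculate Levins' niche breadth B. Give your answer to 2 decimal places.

Proportions for Phyllonorycter sp. 1 (n=82): 20/82=0.2439, 2/82=0.0244, 13/82=0.1585, 1/82=0.0122, 9/82=0.1098, 37/82=0.4512
Σpᵢ² = 0.2439² + 0.0244² + 0.1585² + 0.0122² + 0.1098² + 0.4512² = 0.059487 + 0.000595 + 0.025122 + 0.000149 + 0.012056 + 0.203581 = 0.300990
B = 1 / 0.300990 = 3.3224

3.32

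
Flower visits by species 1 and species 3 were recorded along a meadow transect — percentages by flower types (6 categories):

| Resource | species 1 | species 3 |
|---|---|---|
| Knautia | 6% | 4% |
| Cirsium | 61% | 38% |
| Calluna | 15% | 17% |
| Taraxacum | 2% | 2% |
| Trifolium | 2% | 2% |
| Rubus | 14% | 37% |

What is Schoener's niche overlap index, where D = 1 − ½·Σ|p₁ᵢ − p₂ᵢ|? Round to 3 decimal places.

0.750

Convert percentages to proportions (divide by 100).
Σ|p₁ᵢ − p₂ᵢ| = 0.02 + 0.23 + 0.02 + 0.00 + 0.00 + 0.23 = 0.50
D = 1 − ½ × 0.50 = 1 − 0.250 = 0.75000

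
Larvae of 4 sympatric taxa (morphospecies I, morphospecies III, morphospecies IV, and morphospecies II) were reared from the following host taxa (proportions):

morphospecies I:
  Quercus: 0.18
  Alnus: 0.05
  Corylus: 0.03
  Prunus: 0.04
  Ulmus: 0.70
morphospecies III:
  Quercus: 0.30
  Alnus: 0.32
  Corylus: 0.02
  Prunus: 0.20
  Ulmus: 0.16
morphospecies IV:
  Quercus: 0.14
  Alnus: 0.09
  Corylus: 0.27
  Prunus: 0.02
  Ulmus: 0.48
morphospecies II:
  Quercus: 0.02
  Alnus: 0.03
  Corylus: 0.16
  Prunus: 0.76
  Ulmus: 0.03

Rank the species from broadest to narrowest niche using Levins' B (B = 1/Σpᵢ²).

Σp_Iᵢ² = 0.18² + 0.05² + 0.03² + 0.04² + 0.70² = 0.0324 + 0.0025 + 0.0009 + 0.0016 + 0.4900 = 0.5274
B_I = 1 / 0.5274 = 1.8961
Σp_IIIᵢ² = 0.30² + 0.32² + 0.02² + 0.20² + 0.16² = 0.0900 + 0.1024 + 0.0004 + 0.0400 + 0.0256 = 0.2584
B_III = 1 / 0.2584 = 3.8700
Σp_IVᵢ² = 0.14² + 0.09² + 0.27² + 0.02² + 0.48² = 0.0196 + 0.0081 + 0.0729 + 0.0004 + 0.2304 = 0.3314
B_IV = 1 / 0.3314 = 3.0175
Σp_IIᵢ² = 0.02² + 0.03² + 0.16² + 0.76² + 0.03² = 0.0004 + 0.0009 + 0.0256 + 0.5776 + 0.0009 = 0.6054
B_II = 1 / 0.6054 = 1.6518
Ranking by B (broadest → narrowest): morphospecies III (3.87) > morphospecies IV (3.02) > morphospecies I (1.90) > morphospecies II (1.65)

morphospecies III > morphospecies IV > morphospecies I > morphospecies II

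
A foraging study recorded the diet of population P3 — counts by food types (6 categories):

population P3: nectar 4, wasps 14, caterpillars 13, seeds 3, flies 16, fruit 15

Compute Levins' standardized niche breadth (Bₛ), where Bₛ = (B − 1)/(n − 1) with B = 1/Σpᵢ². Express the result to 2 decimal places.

Proportions for population P3 (n=65): 4/65=0.0615, 14/65=0.2154, 13/65=0.2000, 3/65=0.0462, 16/65=0.2462, 15/65=0.2308
Σpᵢ² = 0.0615² + 0.2154² + 0.2000² + 0.0462² + 0.2462² + 0.2308² = 0.003782 + 0.046397 + 0.040000 + 0.002134 + 0.060614 + 0.053269 = 0.206196
B = 1 / 0.206196 = 4.8498
Bₛ = (B − 1)/(n − 1) = (4.8498 − 1)/(6 − 1) = 3.8498/5 = 0.7700

0.77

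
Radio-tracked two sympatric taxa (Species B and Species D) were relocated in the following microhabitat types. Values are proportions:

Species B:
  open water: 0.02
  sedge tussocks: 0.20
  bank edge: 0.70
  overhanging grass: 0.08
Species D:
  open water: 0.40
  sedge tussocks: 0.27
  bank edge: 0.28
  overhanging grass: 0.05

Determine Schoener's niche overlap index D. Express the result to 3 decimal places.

Σ|p₁ᵢ − p₂ᵢ| = 0.38 + 0.07 + 0.42 + 0.03 = 0.90
D = 1 − ½ × 0.90 = 1 − 0.450 = 0.55000

0.550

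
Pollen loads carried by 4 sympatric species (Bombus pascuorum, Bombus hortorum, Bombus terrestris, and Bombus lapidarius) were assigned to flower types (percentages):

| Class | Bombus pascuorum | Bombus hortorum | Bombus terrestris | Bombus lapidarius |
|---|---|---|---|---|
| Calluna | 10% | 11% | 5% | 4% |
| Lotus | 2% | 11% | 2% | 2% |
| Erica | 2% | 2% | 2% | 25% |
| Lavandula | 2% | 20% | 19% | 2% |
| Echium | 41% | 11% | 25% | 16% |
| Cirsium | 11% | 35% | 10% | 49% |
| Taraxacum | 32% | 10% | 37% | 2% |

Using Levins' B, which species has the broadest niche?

Bombus hortorum

Convert percentages to proportions (divide by 100).
Σp_pascᵢ² = 0.10² + 0.02² + 0.02² + 0.02² + 0.41² + 0.11² + 0.32² = 0.0100 + 0.0004 + 0.0004 + 0.0004 + 0.1681 + 0.0121 + 0.1024 = 0.2938
B_pasc = 1 / 0.2938 = 3.4037
Σp_hortᵢ² = 0.11² + 0.11² + 0.02² + 0.20² + 0.11² + 0.35² + 0.10² = 0.0121 + 0.0121 + 0.0004 + 0.0400 + 0.0121 + 0.1225 + 0.0100 = 0.2092
B_hort = 1 / 0.2092 = 4.7801
Σp_terrᵢ² = 0.05² + 0.02² + 0.02² + 0.19² + 0.25² + 0.10² + 0.37² = 0.0025 + 0.0004 + 0.0004 + 0.0361 + 0.0625 + 0.0100 + 0.1369 = 0.2488
B_terr = 1 / 0.2488 = 4.0193
Σp_lapiᵢ² = 0.04² + 0.02² + 0.25² + 0.02² + 0.16² + 0.49² + 0.02² = 0.0016 + 0.0004 + 0.0625 + 0.0004 + 0.0256 + 0.2401 + 0.0004 = 0.3310
B_lapi = 1 / 0.3310 = 3.0211
Highest B → broadest niche (most generalist): Bombus hortorum (B = 4.78).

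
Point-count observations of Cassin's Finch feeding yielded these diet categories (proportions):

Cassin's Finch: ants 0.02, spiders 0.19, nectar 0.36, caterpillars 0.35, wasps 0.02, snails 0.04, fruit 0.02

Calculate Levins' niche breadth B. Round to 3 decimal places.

Σpᵢ² = 0.02² + 0.19² + 0.36² + 0.35² + 0.02² + 0.04² + 0.02² = 0.0004 + 0.0361 + 0.1296 + 0.1225 + 0.0004 + 0.0016 + 0.0004 = 0.2910
B = 1 / 0.2910 = 3.43643

3.436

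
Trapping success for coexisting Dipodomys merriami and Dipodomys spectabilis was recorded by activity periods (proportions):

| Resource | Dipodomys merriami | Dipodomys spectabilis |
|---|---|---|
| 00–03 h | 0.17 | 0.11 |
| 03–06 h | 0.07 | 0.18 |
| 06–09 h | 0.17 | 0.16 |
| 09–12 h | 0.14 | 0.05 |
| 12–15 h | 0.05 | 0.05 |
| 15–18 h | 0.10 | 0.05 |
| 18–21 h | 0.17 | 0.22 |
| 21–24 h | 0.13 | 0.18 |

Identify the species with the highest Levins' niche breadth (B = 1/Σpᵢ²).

Dipodomys merriami

Σp_merrᵢ² = 0.17² + 0.07² + 0.17² + 0.14² + 0.05² + 0.10² + 0.17² + 0.13² = 0.0289 + 0.0049 + 0.0289 + 0.0196 + 0.0025 + 0.0100 + 0.0289 + 0.0169 = 0.1406
B_merr = 1 / 0.1406 = 7.1124
Σp_specᵢ² = 0.11² + 0.18² + 0.16² + 0.05² + 0.05² + 0.05² + 0.22² + 0.18² = 0.0121 + 0.0324 + 0.0256 + 0.0025 + 0.0025 + 0.0025 + 0.0484 + 0.0324 = 0.1584
B_spec = 1 / 0.1584 = 6.3131
Highest B → broadest niche (most generalist): Dipodomys merriami (B = 7.11).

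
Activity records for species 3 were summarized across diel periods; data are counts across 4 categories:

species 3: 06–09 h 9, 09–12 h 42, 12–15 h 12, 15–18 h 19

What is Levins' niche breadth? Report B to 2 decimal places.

Proportions for species 3 (n=82): 9/82=0.1098, 42/82=0.5122, 12/82=0.1463, 19/82=0.2317
Σpᵢ² = 0.1098² + 0.5122² + 0.1463² + 0.2317² = 0.012056 + 0.262349 + 0.021404 + 0.053685 = 0.349494
B = 1 / 0.349494 = 2.8613

2.86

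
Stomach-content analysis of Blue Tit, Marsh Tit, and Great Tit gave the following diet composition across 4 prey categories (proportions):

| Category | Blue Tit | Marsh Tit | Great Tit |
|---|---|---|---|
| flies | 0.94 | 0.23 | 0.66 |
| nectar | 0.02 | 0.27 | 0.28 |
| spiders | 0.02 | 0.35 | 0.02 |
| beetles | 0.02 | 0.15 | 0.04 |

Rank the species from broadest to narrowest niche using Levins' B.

Marsh Tit > Great Tit > Blue Tit

Σp_Blueᵢ² = 0.94² + 0.02² + 0.02² + 0.02² = 0.8836 + 0.0004 + 0.0004 + 0.0004 = 0.8848
B_Blue = 1 / 0.8848 = 1.1302
Σp_Marsᵢ² = 0.23² + 0.27² + 0.35² + 0.15² = 0.0529 + 0.0729 + 0.1225 + 0.0225 = 0.2708
B_Mars = 1 / 0.2708 = 3.6928
Σp_Greaᵢ² = 0.66² + 0.28² + 0.02² + 0.04² = 0.4356 + 0.0784 + 0.0004 + 0.0016 = 0.5160
B_Grea = 1 / 0.5160 = 1.9380
Ranking by B (broadest → narrowest): Marsh Tit (3.69) > Great Tit (1.94) > Blue Tit (1.13)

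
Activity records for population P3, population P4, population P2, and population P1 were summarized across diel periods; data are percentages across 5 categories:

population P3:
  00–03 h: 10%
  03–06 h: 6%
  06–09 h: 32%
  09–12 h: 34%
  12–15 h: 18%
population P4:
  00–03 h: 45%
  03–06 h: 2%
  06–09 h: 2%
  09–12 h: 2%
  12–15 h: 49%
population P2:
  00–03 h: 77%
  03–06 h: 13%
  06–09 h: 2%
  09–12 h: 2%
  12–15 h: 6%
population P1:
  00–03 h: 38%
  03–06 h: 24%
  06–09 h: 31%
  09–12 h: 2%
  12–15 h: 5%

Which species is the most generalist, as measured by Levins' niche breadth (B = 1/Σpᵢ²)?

Convert percentages to proportions (divide by 100).
Σp_P3ᵢ² = 0.10² + 0.06² + 0.32² + 0.34² + 0.18² = 0.0100 + 0.0036 + 0.1024 + 0.1156 + 0.0324 = 0.2640
B_P3 = 1 / 0.2640 = 3.7879
Σp_P4ᵢ² = 0.45² + 0.02² + 0.02² + 0.02² + 0.49² = 0.2025 + 0.0004 + 0.0004 + 0.0004 + 0.2401 = 0.4438
B_P4 = 1 / 0.4438 = 2.2533
Σp_P2ᵢ² = 0.77² + 0.13² + 0.02² + 0.02² + 0.06² = 0.5929 + 0.0169 + 0.0004 + 0.0004 + 0.0036 = 0.6142
B_P2 = 1 / 0.6142 = 1.6281
Σp_P1ᵢ² = 0.38² + 0.24² + 0.31² + 0.02² + 0.05² = 0.1444 + 0.0576 + 0.0961 + 0.0004 + 0.0025 = 0.3010
B_P1 = 1 / 0.3010 = 3.3223
Highest B → broadest niche (most generalist): population P3 (B = 3.79).

population P3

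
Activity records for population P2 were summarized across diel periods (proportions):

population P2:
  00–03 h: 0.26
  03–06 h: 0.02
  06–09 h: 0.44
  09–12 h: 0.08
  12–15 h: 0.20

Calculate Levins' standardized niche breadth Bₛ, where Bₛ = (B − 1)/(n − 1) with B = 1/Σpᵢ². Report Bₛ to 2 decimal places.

Σpᵢ² = 0.26² + 0.02² + 0.44² + 0.08² + 0.20² = 0.0676 + 0.0004 + 0.1936 + 0.0064 + 0.0400 = 0.3080
B = 1 / 0.3080 = 3.2468
Bₛ = (B − 1)/(n − 1) = (3.2468 − 1)/(5 − 1) = 2.2468/4 = 0.5617

0.56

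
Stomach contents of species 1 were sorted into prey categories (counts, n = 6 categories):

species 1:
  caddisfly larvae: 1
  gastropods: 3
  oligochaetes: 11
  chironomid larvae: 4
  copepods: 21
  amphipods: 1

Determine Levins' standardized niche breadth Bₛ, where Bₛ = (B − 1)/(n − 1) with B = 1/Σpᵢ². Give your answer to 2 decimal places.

0.37

Proportions for species 1 (n=41): 1/41=0.0244, 3/41=0.0732, 11/41=0.2683, 4/41=0.0976, 21/41=0.5122, 1/41=0.0244
Σpᵢ² = 0.0244² + 0.0732² + 0.2683² + 0.0976² + 0.5122² + 0.0244² = 0.000595 + 0.005358 + 0.071985 + 0.009526 + 0.262349 + 0.000595 = 0.350408
B = 1 / 0.350408 = 2.8538
Bₛ = (B − 1)/(n − 1) = (2.8538 − 1)/(6 − 1) = 1.8538/5 = 0.3708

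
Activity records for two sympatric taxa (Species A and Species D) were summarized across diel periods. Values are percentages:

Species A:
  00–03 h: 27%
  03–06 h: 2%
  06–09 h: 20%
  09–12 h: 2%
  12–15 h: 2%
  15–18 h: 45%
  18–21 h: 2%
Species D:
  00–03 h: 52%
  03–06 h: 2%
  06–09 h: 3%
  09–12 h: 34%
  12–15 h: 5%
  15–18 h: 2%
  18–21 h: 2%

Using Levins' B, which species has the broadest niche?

Convert percentages to proportions (divide by 100).
Σp_Aᵢ² = 0.27² + 0.02² + 0.20² + 0.02² + 0.02² + 0.45² + 0.02² = 0.0729 + 0.0004 + 0.0400 + 0.0004 + 0.0004 + 0.2025 + 0.0004 = 0.3170
B_A = 1 / 0.3170 = 3.1546
Σp_Dᵢ² = 0.52² + 0.02² + 0.03² + 0.34² + 0.05² + 0.02² + 0.02² = 0.2704 + 0.0004 + 0.0009 + 0.1156 + 0.0025 + 0.0004 + 0.0004 = 0.3906
B_D = 1 / 0.3906 = 2.5602
Highest B → broadest niche (most generalist): Species A (B = 3.15).

Species A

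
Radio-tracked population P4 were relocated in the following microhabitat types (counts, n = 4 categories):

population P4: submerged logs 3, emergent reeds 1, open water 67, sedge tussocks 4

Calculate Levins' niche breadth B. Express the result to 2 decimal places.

Proportions for population P4 (n=75): 3/75=0.0400, 1/75=0.0133, 67/75=0.8933, 4/75=0.0533
Σpᵢ² = 0.0400² + 0.0133² + 0.8933² + 0.0533² = 0.001600 + 0.000177 + 0.797985 + 0.002841 = 0.802603
B = 1 / 0.802603 = 1.2459

1.25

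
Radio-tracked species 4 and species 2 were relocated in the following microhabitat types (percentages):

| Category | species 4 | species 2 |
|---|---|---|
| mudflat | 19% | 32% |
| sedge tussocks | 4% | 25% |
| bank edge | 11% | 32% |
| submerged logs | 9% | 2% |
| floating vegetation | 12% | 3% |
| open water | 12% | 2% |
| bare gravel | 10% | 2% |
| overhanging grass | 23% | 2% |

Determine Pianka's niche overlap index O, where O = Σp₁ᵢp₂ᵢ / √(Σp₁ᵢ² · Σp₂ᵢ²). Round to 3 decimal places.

Convert percentages to proportions (divide by 100).
Σ p₁ᵢp₂ᵢ = 0.0608 + 0.0100 + 0.0352 + 0.0018 + 0.0036 + 0.0024 + 0.0020 + 0.0046 = 0.1204
Σp_1ᵢ² = 0.19² + 0.04² + 0.11² + 0.09² + 0.12² + 0.12² + 0.10² + 0.23² = 0.0361 + 0.0016 + 0.0121 + 0.0081 + 0.0144 + 0.0144 + 0.0100 + 0.0529 = 0.1496
Σp_2ᵢ² = 0.32² + 0.25² + 0.32² + 0.02² + 0.03² + 0.02² + 0.02² + 0.02² = 0.1024 + 0.0625 + 0.1024 + 0.0004 + 0.0009 + 0.0004 + 0.0004 + 0.0004 = 0.2698
O = 0.1204 / √(0.1496 × 0.2698) = 0.1204 / 0.200903 = 0.59929

0.599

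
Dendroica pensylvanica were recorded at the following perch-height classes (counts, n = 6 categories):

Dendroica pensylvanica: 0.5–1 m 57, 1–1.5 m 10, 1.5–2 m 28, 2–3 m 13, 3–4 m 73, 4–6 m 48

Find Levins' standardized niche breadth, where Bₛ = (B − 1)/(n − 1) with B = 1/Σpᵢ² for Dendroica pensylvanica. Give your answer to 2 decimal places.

Proportions for Dendroica pensylvanica (n=229): 57/229=0.2489, 10/229=0.0437, 28/229=0.1223, 13/229=0.0568, 73/229=0.3188, 48/229=0.2096
Σpᵢ² = 0.2489² + 0.0437² + 0.1223² + 0.0568² + 0.3188² + 0.2096² = 0.061951 + 0.001910 + 0.014957 + 0.003226 + 0.101633 + 0.043932 = 0.227609
B = 1 / 0.227609 = 4.3935
Bₛ = (B − 1)/(n − 1) = (4.3935 − 1)/(6 − 1) = 3.3935/5 = 0.6787

0.68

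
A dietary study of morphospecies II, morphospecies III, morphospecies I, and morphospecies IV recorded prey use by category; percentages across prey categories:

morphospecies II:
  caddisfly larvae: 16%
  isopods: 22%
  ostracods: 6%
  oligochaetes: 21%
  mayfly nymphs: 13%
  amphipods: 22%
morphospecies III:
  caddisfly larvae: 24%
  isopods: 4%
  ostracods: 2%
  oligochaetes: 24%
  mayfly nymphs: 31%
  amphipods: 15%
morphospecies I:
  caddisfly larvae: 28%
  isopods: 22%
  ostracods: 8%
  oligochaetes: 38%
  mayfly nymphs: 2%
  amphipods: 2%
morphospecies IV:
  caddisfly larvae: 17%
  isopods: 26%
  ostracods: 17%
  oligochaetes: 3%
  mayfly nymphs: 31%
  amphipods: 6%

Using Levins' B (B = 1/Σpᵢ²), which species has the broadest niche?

morphospecies II

Convert percentages to proportions (divide by 100).
Σp_IIᵢ² = 0.16² + 0.22² + 0.06² + 0.21² + 0.13² + 0.22² = 0.0256 + 0.0484 + 0.0036 + 0.0441 + 0.0169 + 0.0484 = 0.1870
B_II = 1 / 0.1870 = 5.3476
Σp_IIIᵢ² = 0.24² + 0.04² + 0.02² + 0.24² + 0.31² + 0.15² = 0.0576 + 0.0016 + 0.0004 + 0.0576 + 0.0961 + 0.0225 = 0.2358
B_III = 1 / 0.2358 = 4.2409
Σp_Iᵢ² = 0.28² + 0.22² + 0.08² + 0.38² + 0.02² + 0.02² = 0.0784 + 0.0484 + 0.0064 + 0.1444 + 0.0004 + 0.0004 = 0.2784
B_I = 1 / 0.2784 = 3.5920
Σp_IVᵢ² = 0.17² + 0.26² + 0.17² + 0.03² + 0.31² + 0.06² = 0.0289 + 0.0676 + 0.0289 + 0.0009 + 0.0961 + 0.0036 = 0.2260
B_IV = 1 / 0.2260 = 4.4248
Highest B → broadest niche (most generalist): morphospecies II (B = 5.35).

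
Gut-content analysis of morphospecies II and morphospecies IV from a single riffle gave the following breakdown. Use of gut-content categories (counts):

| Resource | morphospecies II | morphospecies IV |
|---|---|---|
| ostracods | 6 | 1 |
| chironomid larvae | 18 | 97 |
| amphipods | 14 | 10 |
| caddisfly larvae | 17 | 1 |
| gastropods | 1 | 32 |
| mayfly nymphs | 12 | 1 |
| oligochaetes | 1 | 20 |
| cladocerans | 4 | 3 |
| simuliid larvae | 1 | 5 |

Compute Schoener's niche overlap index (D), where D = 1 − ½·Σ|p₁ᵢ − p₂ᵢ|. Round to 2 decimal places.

Proportions for morphospecies II (n=74): 6/74=0.0811, 18/74=0.2432, 14/74=0.1892, 17/74=0.2297, 1/74=0.0135, 12/74=0.1622, 1/74=0.0135, 4/74=0.0541, 1/74=0.0135
Proportions for morphospecies IV (n=170): 1/170=0.0059, 97/170=0.5706, 10/170=0.0588, 1/170=0.0059, 32/170=0.1882, 1/170=0.0059, 20/170=0.1176, 3/170=0.0176, 5/170=0.0294
Σ|p₁ᵢ − p₂ᵢ| = 0.0752 + 0.3274 + 0.1304 + 0.2238 + 0.1747 + 0.1563 + 0.1041 + 0.0365 + 0.0159 = 1.2443
D = 1 − ½ × 1.2443 = 1 − 0.62215 = 0.37785

0.38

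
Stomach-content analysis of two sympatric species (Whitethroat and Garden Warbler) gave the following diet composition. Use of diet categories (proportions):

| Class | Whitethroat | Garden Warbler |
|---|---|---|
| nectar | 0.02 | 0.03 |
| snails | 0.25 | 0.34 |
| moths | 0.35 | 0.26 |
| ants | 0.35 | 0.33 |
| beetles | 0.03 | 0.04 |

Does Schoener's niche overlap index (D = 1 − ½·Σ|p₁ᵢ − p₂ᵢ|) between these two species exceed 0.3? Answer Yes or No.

Σ|p₁ᵢ − p₂ᵢ| = 0.01 + 0.09 + 0.09 + 0.02 + 0.01 = 0.22
D = 1 − ½ × 0.22 = 1 − 0.110 = 0.8900
D = 0.8900 > 0.3 → Yes.

Yes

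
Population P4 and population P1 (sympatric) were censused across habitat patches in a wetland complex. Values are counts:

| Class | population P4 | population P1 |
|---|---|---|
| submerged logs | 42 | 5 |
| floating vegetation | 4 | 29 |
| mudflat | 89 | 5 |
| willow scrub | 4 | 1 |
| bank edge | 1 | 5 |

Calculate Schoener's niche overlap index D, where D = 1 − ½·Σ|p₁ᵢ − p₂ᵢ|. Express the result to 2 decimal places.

Proportions for population P4 (n=140): 42/140=0.3000, 4/140=0.0286, 89/140=0.6357, 4/140=0.0286, 1/140=0.0071
Proportions for population P1 (n=45): 5/45=0.1111, 29/45=0.6444, 5/45=0.1111, 1/45=0.0222, 5/45=0.1111
Σ|p₁ᵢ − p₂ᵢ| = 0.1889 + 0.6158 + 0.5246 + 0.0064 + 0.1040 = 1.4397
D = 1 − ½ × 1.4397 = 1 − 0.71985 = 0.28015

0.28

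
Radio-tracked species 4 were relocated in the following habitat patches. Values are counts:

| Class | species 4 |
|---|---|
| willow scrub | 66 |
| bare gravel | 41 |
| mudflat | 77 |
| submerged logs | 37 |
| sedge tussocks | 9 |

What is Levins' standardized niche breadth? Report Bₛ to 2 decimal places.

0.74

Proportions for species 4 (n=230): 66/230=0.2870, 41/230=0.1783, 77/230=0.3348, 37/230=0.1609, 9/230=0.0391
Σpᵢ² = 0.2870² + 0.1783² + 0.3348² + 0.1609² + 0.0391² = 0.082369 + 0.031791 + 0.112091 + 0.025889 + 0.001529 = 0.253669
B = 1 / 0.253669 = 3.9421
Bₛ = (B − 1)/(n − 1) = (3.9421 − 1)/(5 − 1) = 2.9421/4 = 0.7355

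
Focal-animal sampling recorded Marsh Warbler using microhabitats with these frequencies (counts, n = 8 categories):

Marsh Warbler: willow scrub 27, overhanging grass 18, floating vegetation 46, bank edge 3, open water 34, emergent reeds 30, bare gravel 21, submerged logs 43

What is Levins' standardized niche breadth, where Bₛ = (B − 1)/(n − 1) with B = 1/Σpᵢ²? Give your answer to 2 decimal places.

Proportions for Marsh Warbler (n=222): 27/222=0.1216, 18/222=0.0811, 46/222=0.2072, 3/222=0.0135, 34/222=0.1532, 30/222=0.1351, 21/222=0.0946, 43/222=0.1937
Σpᵢ² = 0.1216² + 0.0811² + 0.2072² + 0.0135² + 0.1532² + 0.1351² + 0.0946² + 0.1937² = 0.014787 + 0.006577 + 0.042932 + 0.000182 + 0.023470 + 0.018252 + 0.008949 + 0.037520 = 0.152669
B = 1 / 0.152669 = 6.5501
Bₛ = (B − 1)/(n − 1) = (6.5501 − 1)/(8 − 1) = 5.5501/7 = 0.7929

0.79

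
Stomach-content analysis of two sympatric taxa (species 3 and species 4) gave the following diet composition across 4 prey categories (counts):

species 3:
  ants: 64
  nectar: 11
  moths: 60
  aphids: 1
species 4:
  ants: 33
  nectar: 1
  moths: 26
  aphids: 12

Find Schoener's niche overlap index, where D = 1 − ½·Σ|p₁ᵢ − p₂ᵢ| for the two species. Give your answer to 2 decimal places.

0.84

Proportions for species 3 (n=136): 64/136=0.4706, 11/136=0.0809, 60/136=0.4412, 1/136=0.0074
Proportions for species 4 (n=72): 33/72=0.4583, 1/72=0.0139, 26/72=0.3611, 12/72=0.1667
Σ|p₁ᵢ − p₂ᵢ| = 0.0123 + 0.0670 + 0.0801 + 0.1593 = 0.3187
D = 1 − ½ × 0.3187 = 1 − 0.15935 = 0.84065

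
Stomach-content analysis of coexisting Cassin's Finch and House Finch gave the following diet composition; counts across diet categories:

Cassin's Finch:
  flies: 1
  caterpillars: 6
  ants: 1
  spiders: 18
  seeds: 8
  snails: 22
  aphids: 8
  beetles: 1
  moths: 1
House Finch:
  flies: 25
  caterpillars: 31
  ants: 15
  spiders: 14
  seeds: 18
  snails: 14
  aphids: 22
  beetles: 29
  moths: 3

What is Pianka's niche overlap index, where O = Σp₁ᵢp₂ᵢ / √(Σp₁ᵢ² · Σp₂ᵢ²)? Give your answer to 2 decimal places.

0.59

Proportions for Cassin's Finch (n=66): 1/66=0.0152, 6/66=0.0909, 1/66=0.0152, 18/66=0.2727, 8/66=0.1212, 22/66=0.3333, 8/66=0.1212, 1/66=0.0152, 1/66=0.0152
Proportions for House Finch (n=171): 25/171=0.1462, 31/171=0.1813, 15/171=0.0877, 14/171=0.0819, 18/171=0.1053, 14/171=0.0819, 22/171=0.1287, 29/171=0.1696, 3/171=0.0175
Σ p₁ᵢp₂ᵢ = 0.002222 + 0.016480 + 0.001333 + 0.022334 + 0.012762 + 0.027297 + 0.015598 + 0.002578 + 0.000266 = 0.100870
Σp_1ᵢ² = 0.0152² + 0.0909² + 0.0152² + 0.2727² + 0.1212² + 0.3333² + 0.1212² + 0.0152² + 0.0152² = 0.000231 + 0.008263 + 0.000231 + 0.074365 + 0.014689 + 0.111089 + 0.014689 + 0.000231 + 0.000231 = 0.224019
Σp_2ᵢ² = 0.1462² + 0.1813² + 0.0877² + 0.0819² + 0.1053² + 0.0819² + 0.1287² + 0.1696² + 0.0175² = 0.021374 + 0.032870 + 0.007691 + 0.006708 + 0.011088 + 0.006708 + 0.016564 + 0.028764 + 0.000306 = 0.132073
O = 0.100870 / √(0.224019 × 0.132073) = 0.100870 / 0.1720083 = 0.5864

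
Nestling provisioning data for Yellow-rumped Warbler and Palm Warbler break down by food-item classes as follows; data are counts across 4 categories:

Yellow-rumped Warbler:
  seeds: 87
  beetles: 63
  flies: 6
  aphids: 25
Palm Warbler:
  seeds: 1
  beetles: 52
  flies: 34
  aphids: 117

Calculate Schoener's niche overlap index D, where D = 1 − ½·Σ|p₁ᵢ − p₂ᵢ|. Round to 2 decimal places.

0.43

Proportions for Yellow-rumped Warbler (n=181): 87/181=0.4807, 63/181=0.3481, 6/181=0.0331, 25/181=0.1381
Proportions for Palm Warbler (n=204): 1/204=0.0049, 52/204=0.2549, 34/204=0.1667, 117/204=0.5735
Σ|p₁ᵢ − p₂ᵢ| = 0.4758 + 0.0932 + 0.1336 + 0.4354 = 1.1380
D = 1 − ½ × 1.1380 = 1 − 0.56900 = 0.43100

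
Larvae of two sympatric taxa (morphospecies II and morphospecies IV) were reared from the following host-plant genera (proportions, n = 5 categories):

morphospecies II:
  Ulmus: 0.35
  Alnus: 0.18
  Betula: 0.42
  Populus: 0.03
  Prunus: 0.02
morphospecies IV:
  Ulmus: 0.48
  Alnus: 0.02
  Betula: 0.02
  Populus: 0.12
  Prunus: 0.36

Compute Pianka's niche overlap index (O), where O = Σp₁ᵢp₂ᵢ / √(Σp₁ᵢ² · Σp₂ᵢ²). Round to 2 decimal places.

Σ p₁ᵢp₂ᵢ = 0.1680 + 0.0036 + 0.0084 + 0.0036 + 0.0072 = 0.1908
Σp_1ᵢ² = 0.35² + 0.18² + 0.42² + 0.03² + 0.02² = 0.1225 + 0.0324 + 0.1764 + 0.0009 + 0.0004 = 0.3326
Σp_2ᵢ² = 0.48² + 0.02² + 0.02² + 0.12² + 0.36² = 0.2304 + 0.0004 + 0.0004 + 0.0144 + 0.1296 = 0.3752
O = 0.1908 / √(0.3326 × 0.3752) = 0.1908 / 0.35326 = 0.5401

0.54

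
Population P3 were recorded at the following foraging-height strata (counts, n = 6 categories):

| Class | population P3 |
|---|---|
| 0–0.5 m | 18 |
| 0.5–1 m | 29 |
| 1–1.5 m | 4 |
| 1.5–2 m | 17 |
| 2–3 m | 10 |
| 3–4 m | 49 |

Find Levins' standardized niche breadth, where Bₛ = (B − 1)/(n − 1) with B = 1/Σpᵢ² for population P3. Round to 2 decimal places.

Proportions for population P3 (n=127): 18/127=0.1417, 29/127=0.2283, 4/127=0.0315, 17/127=0.1339, 10/127=0.0787, 49/127=0.3858
Σpᵢ² = 0.1417² + 0.2283² + 0.0315² + 0.1339² + 0.0787² + 0.3858² = 0.020079 + 0.052121 + 0.000992 + 0.017929 + 0.006194 + 0.148842 = 0.246157
B = 1 / 0.246157 = 4.0624
Bₛ = (B − 1)/(n − 1) = (4.0624 − 1)/(6 − 1) = 3.0624/5 = 0.6125

0.61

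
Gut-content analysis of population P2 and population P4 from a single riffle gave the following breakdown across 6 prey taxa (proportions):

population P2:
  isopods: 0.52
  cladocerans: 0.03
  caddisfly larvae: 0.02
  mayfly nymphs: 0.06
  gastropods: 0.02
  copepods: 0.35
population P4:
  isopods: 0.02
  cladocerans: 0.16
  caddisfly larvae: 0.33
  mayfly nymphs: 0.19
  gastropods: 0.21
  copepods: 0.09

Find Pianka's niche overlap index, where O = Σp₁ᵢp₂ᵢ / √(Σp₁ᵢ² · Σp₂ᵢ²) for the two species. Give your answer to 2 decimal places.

0.23

Σ p₁ᵢp₂ᵢ = 0.0104 + 0.0048 + 0.0066 + 0.0114 + 0.0042 + 0.0315 = 0.0689
Σp_1ᵢ² = 0.52² + 0.03² + 0.02² + 0.06² + 0.02² + 0.35² = 0.2704 + 0.0009 + 0.0004 + 0.0036 + 0.0004 + 0.1225 = 0.3982
Σp_2ᵢ² = 0.02² + 0.16² + 0.33² + 0.19² + 0.21² + 0.09² = 0.0004 + 0.0256 + 0.1089 + 0.0361 + 0.0441 + 0.0081 = 0.2232
O = 0.0689 / √(0.3982 × 0.2232) = 0.0689 / 0.29812 = 0.2311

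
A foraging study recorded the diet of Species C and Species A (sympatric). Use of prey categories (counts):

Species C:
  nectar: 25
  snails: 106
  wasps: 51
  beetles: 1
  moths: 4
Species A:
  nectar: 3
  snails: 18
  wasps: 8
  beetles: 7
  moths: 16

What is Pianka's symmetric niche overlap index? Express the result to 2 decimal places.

Proportions for Species C (n=187): 25/187=0.1337, 106/187=0.5668, 51/187=0.2727, 1/187=0.0053, 4/187=0.0214
Proportions for Species A (n=52): 3/52=0.0577, 18/52=0.3462, 8/52=0.1538, 7/52=0.1346, 16/52=0.3077
Σ p₁ᵢp₂ᵢ = 0.007714 + 0.196226 + 0.041941 + 0.000713 + 0.006585 = 0.253179
Σp_1ᵢ² = 0.1337² + 0.5668² + 0.2727² + 0.0053² + 0.0214² = 0.017876 + 0.321262 + 0.074365 + 0.000028 + 0.000458 = 0.413989
Σp_2ᵢ² = 0.0577² + 0.3462² + 0.1538² + 0.1346² + 0.3077² = 0.003329 + 0.119854 + 0.023654 + 0.018117 + 0.094679 = 0.259633
O = 0.253179 / √(0.413989 × 0.259633) = 0.253179 / 0.3278494 = 0.7722

0.77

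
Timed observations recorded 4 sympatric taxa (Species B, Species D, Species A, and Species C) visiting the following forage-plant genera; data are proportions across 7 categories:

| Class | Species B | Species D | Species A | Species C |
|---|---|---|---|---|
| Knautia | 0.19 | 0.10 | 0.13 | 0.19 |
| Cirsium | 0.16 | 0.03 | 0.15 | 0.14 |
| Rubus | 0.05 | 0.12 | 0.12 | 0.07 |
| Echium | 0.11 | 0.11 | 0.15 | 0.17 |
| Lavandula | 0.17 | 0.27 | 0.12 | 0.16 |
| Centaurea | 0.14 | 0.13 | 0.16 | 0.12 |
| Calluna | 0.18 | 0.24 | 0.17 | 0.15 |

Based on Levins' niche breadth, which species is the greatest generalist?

Σp_Bᵢ² = 0.19² + 0.16² + 0.05² + 0.11² + 0.17² + 0.14² + 0.18² = 0.0361 + 0.0256 + 0.0025 + 0.0121 + 0.0289 + 0.0196 + 0.0324 = 0.1572
B_B = 1 / 0.1572 = 6.3613
Σp_Dᵢ² = 0.10² + 0.03² + 0.12² + 0.11² + 0.27² + 0.13² + 0.24² = 0.0100 + 0.0009 + 0.0144 + 0.0121 + 0.0729 + 0.0169 + 0.0576 = 0.1848
B_D = 1 / 0.1848 = 5.4113
Σp_Aᵢ² = 0.13² + 0.15² + 0.12² + 0.15² + 0.12² + 0.16² + 0.17² = 0.0169 + 0.0225 + 0.0144 + 0.0225 + 0.0144 + 0.0256 + 0.0289 = 0.1452
B_A = 1 / 0.1452 = 6.8871
Σp_Cᵢ² = 0.19² + 0.14² + 0.07² + 0.17² + 0.16² + 0.12² + 0.15² = 0.0361 + 0.0196 + 0.0049 + 0.0289 + 0.0256 + 0.0144 + 0.0225 = 0.1520
B_C = 1 / 0.1520 = 6.5789
Highest B → broadest niche (most generalist): Species A (B = 6.89).

Species A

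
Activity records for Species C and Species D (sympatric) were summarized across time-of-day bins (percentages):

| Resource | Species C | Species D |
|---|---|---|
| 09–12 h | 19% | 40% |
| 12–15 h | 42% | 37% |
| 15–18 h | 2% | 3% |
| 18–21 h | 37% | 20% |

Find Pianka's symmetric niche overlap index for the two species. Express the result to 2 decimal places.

0.89

Convert percentages to proportions (divide by 100).
Σ p₁ᵢp₂ᵢ = 0.0760 + 0.1554 + 0.0006 + 0.0740 = 0.3060
Σp_1ᵢ² = 0.19² + 0.42² + 0.02² + 0.37² = 0.0361 + 0.1764 + 0.0004 + 0.1369 = 0.3498
Σp_2ᵢ² = 0.40² + 0.37² + 0.03² + 0.20² = 0.1600 + 0.1369 + 0.0009 + 0.0400 = 0.3378
O = 0.3060 / √(0.3498 × 0.3378) = 0.3060 / 0.34375 = 0.8902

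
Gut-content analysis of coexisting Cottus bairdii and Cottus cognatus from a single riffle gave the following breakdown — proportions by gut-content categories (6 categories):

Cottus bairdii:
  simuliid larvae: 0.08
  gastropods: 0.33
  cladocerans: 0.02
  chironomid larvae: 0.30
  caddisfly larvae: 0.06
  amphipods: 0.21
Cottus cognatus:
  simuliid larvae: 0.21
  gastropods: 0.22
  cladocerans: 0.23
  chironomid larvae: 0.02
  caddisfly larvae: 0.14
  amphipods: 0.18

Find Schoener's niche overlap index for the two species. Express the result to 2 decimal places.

0.58

Σ|p₁ᵢ − p₂ᵢ| = 0.13 + 0.11 + 0.21 + 0.28 + 0.08 + 0.03 = 0.84
D = 1 − ½ × 0.84 = 1 − 0.420 = 0.5800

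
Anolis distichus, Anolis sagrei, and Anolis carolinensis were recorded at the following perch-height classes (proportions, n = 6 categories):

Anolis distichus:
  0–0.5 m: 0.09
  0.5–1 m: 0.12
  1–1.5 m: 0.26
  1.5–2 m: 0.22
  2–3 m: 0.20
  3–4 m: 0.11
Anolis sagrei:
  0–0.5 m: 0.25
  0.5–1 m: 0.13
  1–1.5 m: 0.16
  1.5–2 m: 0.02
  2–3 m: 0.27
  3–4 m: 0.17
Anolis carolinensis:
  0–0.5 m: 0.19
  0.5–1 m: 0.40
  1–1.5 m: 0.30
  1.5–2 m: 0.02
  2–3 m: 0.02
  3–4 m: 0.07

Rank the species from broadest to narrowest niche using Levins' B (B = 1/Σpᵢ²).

Σp_distᵢ² = 0.09² + 0.12² + 0.26² + 0.22² + 0.20² + 0.11² = 0.0081 + 0.0144 + 0.0676 + 0.0484 + 0.0400 + 0.0121 = 0.1906
B_dist = 1 / 0.1906 = 5.2466
Σp_sagrᵢ² = 0.25² + 0.13² + 0.16² + 0.02² + 0.27² + 0.17² = 0.0625 + 0.0169 + 0.0256 + 0.0004 + 0.0729 + 0.0289 = 0.2072
B_sagr = 1 / 0.2072 = 4.8263
Σp_caroᵢ² = 0.19² + 0.40² + 0.30² + 0.02² + 0.02² + 0.07² = 0.0361 + 0.1600 + 0.0900 + 0.0004 + 0.0004 + 0.0049 = 0.2918
B_caro = 1 / 0.2918 = 3.4270
Ranking by B (broadest → narrowest): Anolis distichus (5.25) > Anolis sagrei (4.83) > Anolis carolinensis (3.43)

Anolis distichus > Anolis sagrei > Anolis carolinensis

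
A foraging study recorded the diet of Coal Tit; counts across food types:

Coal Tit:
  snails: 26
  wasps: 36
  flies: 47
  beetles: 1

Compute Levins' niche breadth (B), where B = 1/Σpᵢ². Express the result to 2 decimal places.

2.89

Proportions for Coal Tit (n=110): 26/110=0.2364, 36/110=0.3273, 47/110=0.4273, 1/110=0.0091
Σpᵢ² = 0.2364² + 0.3273² + 0.4273² + 0.0091² = 0.055885 + 0.107125 + 0.182585 + 0.000083 = 0.345678
B = 1 / 0.345678 = 2.8929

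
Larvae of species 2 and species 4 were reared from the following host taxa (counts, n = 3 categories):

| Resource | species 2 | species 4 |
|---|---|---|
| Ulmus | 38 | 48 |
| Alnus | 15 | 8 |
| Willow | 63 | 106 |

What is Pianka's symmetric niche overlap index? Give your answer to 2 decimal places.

Proportions for species 2 (n=116): 38/116=0.3276, 15/116=0.1293, 63/116=0.5431
Proportions for species 4 (n=162): 48/162=0.2963, 8/162=0.0494, 106/162=0.6543
Σ p₁ᵢp₂ᵢ = 0.097068 + 0.006387 + 0.355350 = 0.458805
Σp_1ᵢ² = 0.3276² + 0.1293² + 0.5431² = 0.107322 + 0.016718 + 0.294958 = 0.418998
Σp_2ᵢ² = 0.2963² + 0.0494² + 0.6543² = 0.087794 + 0.002440 + 0.428108 = 0.518342
O = 0.458805 / √(0.418998 × 0.518342) = 0.458805 / 0.4660303 = 0.9845

0.98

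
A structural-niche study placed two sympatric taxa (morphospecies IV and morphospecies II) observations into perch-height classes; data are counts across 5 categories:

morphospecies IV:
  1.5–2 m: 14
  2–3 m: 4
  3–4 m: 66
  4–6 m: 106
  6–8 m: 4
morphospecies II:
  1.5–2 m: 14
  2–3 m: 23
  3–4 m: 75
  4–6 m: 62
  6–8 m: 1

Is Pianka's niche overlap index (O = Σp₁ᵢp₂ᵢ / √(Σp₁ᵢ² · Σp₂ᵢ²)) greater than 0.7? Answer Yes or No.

Yes

Proportions for morphospecies IV (n=194): 14/194=0.0722, 4/194=0.0206, 66/194=0.3402, 106/194=0.5464, 4/194=0.0206
Proportions for morphospecies II (n=175): 14/175=0.0800, 23/175=0.1314, 75/175=0.4286, 62/175=0.3543, 1/175=0.0057
Σ p₁ᵢp₂ᵢ = 0.005776 + 0.002707 + 0.145810 + 0.193590 + 0.000117 = 0.348000
Σp_1ᵢ² = 0.0722² + 0.0206² + 0.3402² + 0.5464² + 0.0206² = 0.005213 + 0.000424 + 0.115736 + 0.298553 + 0.000424 = 0.420350
Σp_2ᵢ² = 0.0800² + 0.1314² + 0.4286² + 0.3543² + 0.0057² = 0.006400 + 0.017266 + 0.183698 + 0.125528 + 0.000032 = 0.332924
O = 0.348000 / √(0.420350 × 0.332924) = 0.348000 / 0.3740917 = 0.9303
O = 0.9303 > 0.7 → Yes.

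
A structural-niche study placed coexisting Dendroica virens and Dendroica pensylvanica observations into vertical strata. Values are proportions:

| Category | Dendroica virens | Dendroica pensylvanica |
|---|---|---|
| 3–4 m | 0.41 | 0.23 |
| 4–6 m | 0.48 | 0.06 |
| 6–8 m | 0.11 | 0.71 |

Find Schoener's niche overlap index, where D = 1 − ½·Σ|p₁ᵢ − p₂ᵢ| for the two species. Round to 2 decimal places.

Σ|p₁ᵢ − p₂ᵢ| = 0.18 + 0.42 + 0.60 = 1.20
D = 1 − ½ × 1.20 = 1 − 0.600 = 0.4000

0.40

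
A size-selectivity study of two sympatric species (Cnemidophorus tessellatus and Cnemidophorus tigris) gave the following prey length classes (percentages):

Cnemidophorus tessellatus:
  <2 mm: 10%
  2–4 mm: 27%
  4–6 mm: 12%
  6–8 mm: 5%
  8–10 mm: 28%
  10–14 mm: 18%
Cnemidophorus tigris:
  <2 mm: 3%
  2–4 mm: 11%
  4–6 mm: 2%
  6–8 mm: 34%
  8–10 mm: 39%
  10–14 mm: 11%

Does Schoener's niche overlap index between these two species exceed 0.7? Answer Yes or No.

No

Convert percentages to proportions (divide by 100).
Σ|p₁ᵢ − p₂ᵢ| = 0.07 + 0.16 + 0.10 + 0.29 + 0.11 + 0.07 = 0.80
D = 1 − ½ × 0.80 = 1 − 0.400 = 0.6000
D = 0.6000 < 0.7 → No.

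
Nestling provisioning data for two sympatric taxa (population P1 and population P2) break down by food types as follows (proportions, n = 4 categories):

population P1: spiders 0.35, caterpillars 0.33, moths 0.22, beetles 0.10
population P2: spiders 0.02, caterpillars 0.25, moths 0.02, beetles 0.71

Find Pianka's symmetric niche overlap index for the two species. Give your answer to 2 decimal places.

0.41

Σ p₁ᵢp₂ᵢ = 0.0070 + 0.0825 + 0.0044 + 0.0710 = 0.1649
Σp_1ᵢ² = 0.35² + 0.33² + 0.22² + 0.10² = 0.1225 + 0.1089 + 0.0484 + 0.0100 = 0.2898
Σp_2ᵢ² = 0.02² + 0.25² + 0.02² + 0.71² = 0.0004 + 0.0625 + 0.0004 + 0.5041 = 0.5674
O = 0.1649 / √(0.2898 × 0.5674) = 0.1649 / 0.40550 = 0.4067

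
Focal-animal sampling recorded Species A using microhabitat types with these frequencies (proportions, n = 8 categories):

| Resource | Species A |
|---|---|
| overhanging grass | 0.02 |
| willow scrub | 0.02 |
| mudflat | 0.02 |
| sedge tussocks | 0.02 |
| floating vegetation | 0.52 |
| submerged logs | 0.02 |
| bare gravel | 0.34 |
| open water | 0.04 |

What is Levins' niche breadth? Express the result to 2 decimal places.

Σpᵢ² = 0.02² + 0.02² + 0.02² + 0.02² + 0.52² + 0.02² + 0.34² + 0.04² = 0.0004 + 0.0004 + 0.0004 + 0.0004 + 0.2704 + 0.0004 + 0.1156 + 0.0016 = 0.3896
B = 1 / 0.3896 = 2.5667

2.57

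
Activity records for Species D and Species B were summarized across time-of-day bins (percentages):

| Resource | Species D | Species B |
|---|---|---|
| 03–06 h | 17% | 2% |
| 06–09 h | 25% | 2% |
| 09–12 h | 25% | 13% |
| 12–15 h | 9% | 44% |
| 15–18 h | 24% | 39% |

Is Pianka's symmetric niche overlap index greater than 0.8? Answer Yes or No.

Convert percentages to proportions (divide by 100).
Σ p₁ᵢp₂ᵢ = 0.0034 + 0.0050 + 0.0325 + 0.0396 + 0.0936 = 0.1741
Σp_1ᵢ² = 0.17² + 0.25² + 0.25² + 0.09² + 0.24² = 0.0289 + 0.0625 + 0.0625 + 0.0081 + 0.0576 = 0.2196
Σp_2ᵢ² = 0.02² + 0.02² + 0.13² + 0.44² + 0.39² = 0.0004 + 0.0004 + 0.0169 + 0.1936 + 0.1521 = 0.3634
O = 0.1741 / √(0.2196 × 0.3634) = 0.1741 / 0.28249 = 0.6163
O = 0.6163 < 0.8 → No.

No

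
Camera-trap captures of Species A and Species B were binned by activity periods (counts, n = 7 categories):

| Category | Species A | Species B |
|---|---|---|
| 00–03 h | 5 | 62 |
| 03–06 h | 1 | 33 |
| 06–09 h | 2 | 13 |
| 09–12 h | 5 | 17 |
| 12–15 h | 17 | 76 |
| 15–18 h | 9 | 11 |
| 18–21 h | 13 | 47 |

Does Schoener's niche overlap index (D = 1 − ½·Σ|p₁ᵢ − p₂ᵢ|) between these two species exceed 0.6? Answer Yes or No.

Yes

Proportions for Species A (n=52): 5/52=0.0962, 1/52=0.0192, 2/52=0.0385, 5/52=0.0962, 17/52=0.3269, 9/52=0.1731, 13/52=0.2500
Proportions for Species B (n=259): 62/259=0.2394, 33/259=0.1274, 13/259=0.0502, 17/259=0.0656, 76/259=0.2934, 11/259=0.0425, 47/259=0.1815
Σ|p₁ᵢ − p₂ᵢ| = 0.1432 + 0.1082 + 0.0117 + 0.0306 + 0.0335 + 0.1306 + 0.0685 = 0.5263
D = 1 − ½ × 0.5263 = 1 − 0.26315 = 0.73685
D = 0.73685 > 0.6 → Yes.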